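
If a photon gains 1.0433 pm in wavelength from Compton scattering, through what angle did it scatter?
55.25°

From the Compton formula Δλ = λ_C(1 - cos θ), we can solve for θ:

cos θ = 1 - Δλ/λ_C

Given:
- Δλ = 1.0433 pm
- λ_C = h/(m_e·c) ≈ 2.42631024 pm

cos θ = 1 - 1.0433/2.42631024
cos θ = 1 - 0.429994
cos θ = 0.570006

θ = arccos(0.570006)
θ = 55.25°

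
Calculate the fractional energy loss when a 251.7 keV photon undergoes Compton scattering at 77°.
0.2763 (or 27.63%)

Calculate initial and final photon energies:

Initial: E₀ = 251.7 keV → λ₀ = 4.9259 pm
Compton shift: Δλ = 1.8805 pm
Final wavelength: λ' = 6.8064 pm
Final energy: E' = 182.1588 keV

Fractional energy loss:
(E₀ - E')/E₀ = (251.7000 - 182.1588)/251.7000
= 69.5412/251.7000
= 0.2763
= 27.63%

(Intermediate values are shown rounded; full precision is carried through to the final answer.)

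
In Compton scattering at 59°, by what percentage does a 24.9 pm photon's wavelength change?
4.7256%

Calculate the Compton shift:
Δλ = λ_C(1 - cos(59°))
Δλ = 2.4263 × (1 - cos(59°))
Δλ = 2.4263 × 0.4850
Δλ = 1.1767 pm

Percentage change:
(Δλ/λ₀) × 100 = (1.1767/24.9) × 100
= 4.7256%

(Intermediate values are shown rounded; full precision is carried through to the final answer.)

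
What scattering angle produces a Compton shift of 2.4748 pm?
91.15°

From the Compton formula Δλ = λ_C(1 - cos θ), we can solve for θ:

cos θ = 1 - Δλ/λ_C

Given:
- Δλ = 2.4748 pm
- λ_C = h/(m_e·c) ≈ 2.42631024 pm

cos θ = 1 - 2.4748/2.42631024
cos θ = 1 - 1.019985
cos θ = -0.019985

θ = arccos(-0.019985)
θ = 91.15°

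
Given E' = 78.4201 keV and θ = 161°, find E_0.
111.7999 keV

Convert final energy to wavelength (hc ≈ 1239.842 keV·pm):
λ' = hc/E' = 1239.842 / 78.4201 = 15.8103 pm

Calculate the Compton shift:
Δλ = λ_C(1 - cos(161°))
Δλ = 2.4263 × (1 - cos(161°))
Δλ = 4.7204 pm

Initial wavelength:
λ = λ' - Δλ = 15.8103 - 4.7204 = 11.0898 pm

Initial energy:
E = hc/λ = 1239.842 / 11.0898 = 111.7999 keV

(Intermediate values are shown rounded; full precision is carried through to the final answer.)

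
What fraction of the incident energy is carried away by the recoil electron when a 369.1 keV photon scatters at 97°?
0.4476 (or 44.76%)

Calculate initial and final photon energies:

Initial: E₀ = 369.1 keV → λ₀ = 3.3591 pm
Compton shift: Δλ = 2.7220 pm
Final wavelength: λ' = 6.0811 pm
Final energy: E' = 203.8846 keV

Fractional energy loss:
(E₀ - E')/E₀ = (369.1000 - 203.8846)/369.1000
= 165.2154/369.1000
= 0.4476
= 44.76%

(Intermediate values are shown rounded; full precision is carried through to the final answer.)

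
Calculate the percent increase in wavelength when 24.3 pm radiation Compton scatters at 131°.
16.5354%

Calculate the Compton shift:
Δλ = λ_C(1 - cos(131°))
Δλ = 2.4263 × (1 - cos(131°))
Δλ = 2.4263 × 1.6561
Δλ = 4.0181 pm

Percentage change:
(Δλ/λ₀) × 100 = (4.0181/24.3) × 100
= 16.5354%

(Intermediate values are shown rounded; full precision is carried through to the final answer.)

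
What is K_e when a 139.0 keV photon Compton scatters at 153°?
47.2135 keV

By energy conservation: K_e = E_initial - E_final

First find the scattered photon energy:
Initial wavelength: λ = hc/E = 8.9197 pm
Compton shift: Δλ = λ_C(1 - cos(153°)) = 4.5882 pm
Final wavelength: λ' = 8.9197 + 4.5882 = 13.5079 pm
Final photon energy: E' = hc/λ' = 91.7865 keV

Electron kinetic energy:
K_e = E - E' = 139.0000 - 91.7865 = 47.2135 keV

(Intermediate values are shown rounded; full precision is carried through to the final answer.)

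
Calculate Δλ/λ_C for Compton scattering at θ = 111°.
1.3584 λ_C

The Compton shift formula is:
Δλ = λ_C(1 - cos θ)

Dividing both sides by λ_C:
Δλ/λ_C = 1 - cos θ

For θ = 111°:
Δλ/λ_C = 1 - cos(111°)
Δλ/λ_C = 1 - -0.3584
Δλ/λ_C = 1.3584

This means the shift is 1.3584 × λ_C = 3.2958 pm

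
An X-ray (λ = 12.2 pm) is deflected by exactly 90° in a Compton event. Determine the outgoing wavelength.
14.6263 pm

Using the Compton formula: λ' = λ + λ_C(1 − cos θ)

For θ = 90°, cos θ = 0 (exact) = 0.0000, so:
1 − cos 90° = 1 − (0) = 1.0000

Δλ = λ_C × 1.0000 = 2.4263 × 1.0000 = 2.4263 pm

λ' = 12.2 + 2.4263 = 14.6263 pm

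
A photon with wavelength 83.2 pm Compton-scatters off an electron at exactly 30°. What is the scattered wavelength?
83.5251 pm

Using the Compton formula: λ' = λ + λ_C(1 − cos θ)

For θ = 30°, cos θ = √3/2 (exact) ≈ 0.8660, so:
1 − cos 30° = 1 − (√3/2) ≈ 0.1340

Δλ = λ_C × 0.1340 = 2.4263 × 0.1340 = 0.3251 pm

λ' = 83.2 + 0.3251 = 83.5251 pm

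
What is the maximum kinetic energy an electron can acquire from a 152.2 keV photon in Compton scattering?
56.8184 keV

Maximum energy transfer occurs at θ = 180° (backscattering).

Initial photon: E₀ = 152.2 keV → λ₀ = 8.1461 pm

Maximum Compton shift (at 180°):
Δλ_max = 2λ_C = 2 × 2.4263 = 4.8526 pm

Final wavelength:
λ' = 8.1461 + 4.8526 = 12.9988 pm

Minimum photon energy (maximum energy to electron):
E'_min = hc/λ' = 95.3816 keV

Maximum electron kinetic energy:
K_max = E₀ - E'_min = 152.2000 - 95.3816 = 56.8184 keV

(Intermediate values are shown rounded; full precision is carried through to the final answer.)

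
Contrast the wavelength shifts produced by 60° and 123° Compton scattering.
123° produces the larger shift by a factor of 3.089

Calculate both shifts using Δλ = λ_C(1 - cos θ):

For θ₁ = 60°:
Δλ₁ = 2.4263 × (1 - cos(60°))
Δλ₁ = 2.4263 × 0.5000
Δλ₁ = 1.2132 pm

For θ₂ = 123°:
Δλ₂ = 2.4263 × (1 - cos(123°))
Δλ₂ = 2.4263 × 1.5446
Δλ₂ = 3.7478 pm

The 123° angle produces the larger shift.
Ratio: 3.7478/1.2132 = 3.089

(Intermediate values are shown rounded; full precision is carried through to the final answer.)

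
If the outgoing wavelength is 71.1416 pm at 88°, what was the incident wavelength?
68.8000 pm

From λ' = λ + Δλ, we have λ = λ' - Δλ

First calculate the Compton shift:
Δλ = λ_C(1 - cos θ)
Δλ = 2.4263 × (1 - cos(88°))
Δλ = 2.4263 × 0.9651
Δλ = 2.3416 pm

Initial wavelength:
λ = λ' - Δλ
λ = 71.1416 - 2.3416
λ = 68.8000 pm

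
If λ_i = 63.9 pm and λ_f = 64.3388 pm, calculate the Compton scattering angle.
35.00°

First find the wavelength shift:
Δλ = λ' - λ = 64.3388 - 63.9 = 0.4388 pm

Using Δλ = λ_C(1 - cos θ), with λ_C = h/(m_e·c) ≈ 2.42631024 pm:
cos θ = 1 - Δλ/λ_C
cos θ = 1 - 0.4388/2.42631024
cos θ = 0.819149

θ = arccos(0.819149)
θ = 35.00°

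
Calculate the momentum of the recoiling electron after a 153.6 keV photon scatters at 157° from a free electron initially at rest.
1.3158e-22 kg·m/s

The electron is initially at rest, so by conservation of momentum:
p⃗_e = p⃗₀ − p⃗'  (incident photon momentum minus scattered photon momentum)

Photon momentum magnitudes (p = h/λ = E/c):
λ₀ = hc/E₀ = 8.0719 pm → p₀ = h/λ₀ = 8.2088e-23 kg·m/s
Δλ = λ_C(1 − cos 157°) = 4.6597 pm
λ' = 12.7316 pm → p' = h/λ' = 5.2044e-23 kg·m/s

The scattered photon makes angle θ = 157° with the incident direction, so by the law of cosines:
|p⃗_e|² = p₀² + p'² − 2p₀p'cos θ
|p⃗_e|² = (8.2088e-23)² + (5.2044e-23)² − 2·8.2088e-23·5.2044e-23·cos(157°)
|p⃗_e| = 1.3158e-22 kg·m/s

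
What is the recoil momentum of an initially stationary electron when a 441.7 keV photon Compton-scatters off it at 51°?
1.8592e-22 kg·m/s

The electron is initially at rest, so by conservation of momentum:
p⃗_e = p⃗₀ − p⃗'  (incident photon momentum minus scattered photon momentum)

Photon momentum magnitudes (p = h/λ = E/c):
λ₀ = hc/E₀ = 2.8070 pm → p₀ = h/λ₀ = 2.3606e-22 kg·m/s
Δλ = λ_C(1 − cos 51°) = 0.8994 pm
λ' = 3.7064 pm → p' = h/λ' = 1.7878e-22 kg·m/s

The scattered photon makes angle θ = 51° with the incident direction, so by the law of cosines:
|p⃗_e|² = p₀² + p'² − 2p₀p'cos θ
|p⃗_e|² = (2.3606e-22)² + (1.7878e-22)² − 2·2.3606e-22·1.7878e-22·cos(51°)
|p⃗_e| = 1.8592e-22 kg·m/s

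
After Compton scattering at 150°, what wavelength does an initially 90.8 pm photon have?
95.3276 pm

Using the Compton formula: λ' = λ + λ_C(1 − cos θ)

For θ = 150°, cos θ = -√3/2 (exact) ≈ -0.8660, so:
1 − cos 150° = 1 − (-√3/2) ≈ 1.8660

Δλ = λ_C × 1.8660 = 2.4263 × 1.8660 = 4.5276 pm

λ' = 90.8 + 4.5276 = 95.3276 pm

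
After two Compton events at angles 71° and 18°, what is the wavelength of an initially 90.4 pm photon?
92.1551 pm

Apply Compton shift twice:

First scattering at θ₁ = 71°:
Δλ₁ = λ_C(1 - cos(71°))
Δλ₁ = 2.4263 × 0.6744
Δλ₁ = 1.6364 pm

After first scattering:
λ₁ = 90.4 + 1.6364 = 92.0364 pm

Second scattering at θ₂ = 18°:
Δλ₂ = λ_C(1 - cos(18°))
Δλ₂ = 2.4263 × 0.0489
Δλ₂ = 0.1188 pm

Final wavelength:
λ₂ = 92.0364 + 0.1188 = 92.1551 pm

Total shift: Δλ_total = 1.6364 + 0.1188 = 1.7551 pm

(Intermediate values are shown rounded; full precision is carried through to the final answer.)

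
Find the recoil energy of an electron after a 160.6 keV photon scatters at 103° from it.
44.6421 keV

By energy conservation: K_e = E_initial - E_final

First find the scattered photon energy:
Initial wavelength: λ = hc/E = 7.7201 pm
Compton shift: Δλ = λ_C(1 - cos(103°)) = 2.9721 pm
Final wavelength: λ' = 7.7201 + 2.9721 = 10.6922 pm
Final photon energy: E' = hc/λ' = 115.9579 keV

Electron kinetic energy:
K_e = E - E' = 160.6000 - 115.9579 = 44.6421 keV

(Intermediate values are shown rounded; full precision is carried through to the final answer.)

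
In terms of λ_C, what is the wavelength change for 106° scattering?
1.2756 λ_C

The Compton shift formula is:
Δλ = λ_C(1 - cos θ)

Dividing both sides by λ_C:
Δλ/λ_C = 1 - cos θ

For θ = 106°:
Δλ/λ_C = 1 - cos(106°)
Δλ/λ_C = 1 - -0.2756
Δλ/λ_C = 1.2756

This means the shift is 1.2756 × λ_C = 3.0951 pm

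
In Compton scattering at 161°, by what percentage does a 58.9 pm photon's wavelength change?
8.0143%

Calculate the Compton shift:
Δλ = λ_C(1 - cos(161°))
Δλ = 2.4263 × (1 - cos(161°))
Δλ = 2.4263 × 1.9455
Δλ = 4.7204 pm

Percentage change:
(Δλ/λ₀) × 100 = (4.7204/58.9) × 100
= 8.0143%

(Intermediate values are shown rounded; full precision is carried through to the final answer.)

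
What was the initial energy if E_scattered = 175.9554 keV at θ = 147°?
479.6002 keV

Convert final energy to wavelength (hc ≈ 1239.842 keV·pm):
λ' = hc/E' = 1239.842 / 175.9554 = 7.0463 pm

Calculate the Compton shift:
Δλ = λ_C(1 - cos(147°))
Δλ = 2.4263 × (1 - cos(147°))
Δλ = 4.4612 pm

Initial wavelength:
λ = λ' - Δλ = 7.0463 - 4.4612 = 2.5852 pm

Initial energy:
E = hc/λ = 1239.842 / 2.5852 = 479.6002 keV

(Intermediate values are shown rounded; full precision is carried through to the final answer.)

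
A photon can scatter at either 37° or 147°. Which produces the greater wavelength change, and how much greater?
147° produces the larger shift by a factor of 9.131

Calculate both shifts using Δλ = λ_C(1 - cos θ):

For θ₁ = 37°:
Δλ₁ = 2.4263 × (1 - cos(37°))
Δλ₁ = 2.4263 × 0.2014
Δλ₁ = 0.4886 pm

For θ₂ = 147°:
Δλ₂ = 2.4263 × (1 - cos(147°))
Δλ₂ = 2.4263 × 1.8387
Δλ₂ = 4.4612 pm

The 147° angle produces the larger shift.
Ratio: 4.4612/0.4886 = 9.131

(Intermediate values are shown rounded; full precision is carried through to the final answer.)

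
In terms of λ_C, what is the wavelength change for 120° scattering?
1.5000 λ_C

The Compton shift formula is:
Δλ = λ_C(1 - cos θ)

Dividing both sides by λ_C:
Δλ/λ_C = 1 - cos θ

For θ = 120°:
Δλ/λ_C = 1 - cos(120°)
Δλ/λ_C = 1 - -0.5000
Δλ/λ_C = 1.5000

This means the shift is 1.5000 × λ_C = 3.6395 pm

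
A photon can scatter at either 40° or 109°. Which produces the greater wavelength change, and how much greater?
109° produces the larger shift by a factor of 5.666

Calculate both shifts using Δλ = λ_C(1 - cos θ):

For θ₁ = 40°:
Δλ₁ = 2.4263 × (1 - cos(40°))
Δλ₁ = 2.4263 × 0.2340
Δλ₁ = 0.5676 pm

For θ₂ = 109°:
Δλ₂ = 2.4263 × (1 - cos(109°))
Δλ₂ = 2.4263 × 1.3256
Δλ₂ = 3.2162 pm

The 109° angle produces the larger shift.
Ratio: 3.2162/0.5676 = 5.666

(Intermediate values are shown rounded; full precision is carried through to the final answer.)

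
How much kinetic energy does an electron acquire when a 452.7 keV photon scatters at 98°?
227.3872 keV

By energy conservation: K_e = E_initial - E_final

First find the scattered photon energy:
Initial wavelength: λ = hc/E = 2.7388 pm
Compton shift: Δλ = λ_C(1 - cos(98°)) = 2.7640 pm
Final wavelength: λ' = 2.7388 + 2.7640 = 5.5028 pm
Final photon energy: E' = hc/λ' = 225.3128 keV

Electron kinetic energy:
K_e = E - E' = 452.7000 - 225.3128 = 227.3872 keV

(Intermediate values are shown rounded; full precision is carried through to the final answer.)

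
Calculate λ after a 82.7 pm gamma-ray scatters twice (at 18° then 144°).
87.2080 pm

Apply Compton shift twice:

First scattering at θ₁ = 18°:
Δλ₁ = λ_C(1 - cos(18°))
Δλ₁ = 2.4263 × 0.0489
Δλ₁ = 0.1188 pm

After first scattering:
λ₁ = 82.7 + 0.1188 = 82.8188 pm

Second scattering at θ₂ = 144°:
Δλ₂ = λ_C(1 - cos(144°))
Δλ₂ = 2.4263 × 1.8090
Δλ₂ = 4.3892 pm

Final wavelength:
λ₂ = 82.8188 + 4.3892 = 87.2080 pm

Total shift: Δλ_total = 0.1188 + 4.3892 = 4.5080 pm

(Intermediate values are shown rounded; full precision is carried through to the final answer.)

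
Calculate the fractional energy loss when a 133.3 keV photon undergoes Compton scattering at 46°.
0.0738 (or 7.38%)

Calculate initial and final photon energies:

Initial: E₀ = 133.3 keV → λ₀ = 9.3011 pm
Compton shift: Δλ = 0.7409 pm
Final wavelength: λ' = 10.0420 pm
Final energy: E' = 123.4657 keV

Fractional energy loss:
(E₀ - E')/E₀ = (133.3000 - 123.4657)/133.3000
= 9.8343/133.3000
= 0.0738
= 7.38%

(Intermediate values are shown rounded; full precision is carried through to the final answer.)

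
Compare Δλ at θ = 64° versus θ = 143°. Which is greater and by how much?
143° produces the larger shift by a factor of 3.203

Calculate both shifts using Δλ = λ_C(1 - cos θ):

For θ₁ = 64°:
Δλ₁ = 2.4263 × (1 - cos(64°))
Δλ₁ = 2.4263 × 0.5616
Δλ₁ = 1.3627 pm

For θ₂ = 143°:
Δλ₂ = 2.4263 × (1 - cos(143°))
Δλ₂ = 2.4263 × 1.7986
Δλ₂ = 4.3640 pm

The 143° angle produces the larger shift.
Ratio: 4.3640/1.3627 = 3.203

(Intermediate values are shown rounded; full precision is carried through to the final answer.)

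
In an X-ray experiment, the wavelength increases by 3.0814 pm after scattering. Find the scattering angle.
105.66°

From the Compton formula Δλ = λ_C(1 - cos θ), we can solve for θ:

cos θ = 1 - Δλ/λ_C

Given:
- Δλ = 3.0814 pm
- λ_C = h/(m_e·c) ≈ 2.42631024 pm

cos θ = 1 - 3.0814/2.42631024
cos θ = 1 - 1.269994
cos θ = -0.269994

θ = arccos(-0.269994)
θ = 105.66°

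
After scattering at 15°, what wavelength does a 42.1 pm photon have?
42.1827 pm

Using the Compton scattering formula:
λ' = λ + Δλ = λ + λ_C(1 - cos θ)

Given:
- Initial wavelength λ = 42.1 pm
- Scattering angle θ = 15°
- Compton wavelength λ_C ≈ 2.4263 pm

Calculate the shift:
Δλ = 2.4263 × (1 - cos(15°))
Δλ = 2.4263 × 0.0341
Δλ = 0.0827 pm

Final wavelength:
λ' = 42.1 + 0.0827 = 42.1827 pm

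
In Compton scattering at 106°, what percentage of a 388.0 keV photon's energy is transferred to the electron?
0.4920 (or 49.20%)

Calculate initial and final photon energies:

Initial: E₀ = 388.0 keV → λ₀ = 3.1955 pm
Compton shift: Δλ = 3.0951 pm
Final wavelength: λ' = 6.2906 pm
Final energy: E' = 197.0956 keV

Fractional energy loss:
(E₀ - E')/E₀ = (388.0000 - 197.0956)/388.0000
= 190.9044/388.0000
= 0.4920
= 49.20%

(Intermediate values are shown rounded; full precision is carried through to the final answer.)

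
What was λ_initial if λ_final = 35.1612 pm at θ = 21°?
35.0000 pm

From λ' = λ + Δλ, we have λ = λ' - Δλ

First calculate the Compton shift:
Δλ = λ_C(1 - cos θ)
Δλ = 2.4263 × (1 - cos(21°))
Δλ = 2.4263 × 0.0664
Δλ = 0.1612 pm

Initial wavelength:
λ = λ' - Δλ
λ = 35.1612 - 0.1612
λ = 35.0000 pm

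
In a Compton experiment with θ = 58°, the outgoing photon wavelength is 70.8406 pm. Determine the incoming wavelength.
69.7000 pm

From λ' = λ + Δλ, we have λ = λ' - Δλ

First calculate the Compton shift:
Δλ = λ_C(1 - cos θ)
Δλ = 2.4263 × (1 - cos(58°))
Δλ = 2.4263 × 0.4701
Δλ = 1.1406 pm

Initial wavelength:
λ = λ' - Δλ
λ = 70.8406 - 1.1406
λ = 69.7000 pm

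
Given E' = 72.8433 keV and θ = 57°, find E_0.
77.8999 keV

Convert final energy to wavelength (hc ≈ 1239.842 keV·pm):
λ' = hc/E' = 1239.842 / 72.8433 = 17.0207 pm

Calculate the Compton shift:
Δλ = λ_C(1 - cos(57°))
Δλ = 2.4263 × (1 - cos(57°))
Δλ = 1.1048 pm

Initial wavelength:
λ = λ' - Δλ = 17.0207 - 1.1048 = 15.9158 pm

Initial energy:
E = hc/λ = 1239.842 / 15.9158 = 77.8999 keV

(Intermediate values are shown rounded; full precision is carried through to the final answer.)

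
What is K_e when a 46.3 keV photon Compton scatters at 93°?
4.0304 keV

By energy conservation: K_e = E_initial - E_final

First find the scattered photon energy:
Initial wavelength: λ = hc/E = 26.7784 pm
Compton shift: Δλ = λ_C(1 - cos(93°)) = 2.5533 pm
Final wavelength: λ' = 26.7784 + 2.5533 = 29.3317 pm
Final photon energy: E' = hc/λ' = 42.2696 keV

Electron kinetic energy:
K_e = E - E' = 46.3000 - 42.2696 = 4.0304 keV

(Intermediate values are shown rounded; full precision is carried through to the final answer.)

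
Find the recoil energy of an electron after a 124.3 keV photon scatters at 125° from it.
34.4080 keV

By energy conservation: K_e = E_initial - E_final

First find the scattered photon energy:
Initial wavelength: λ = hc/E = 9.9746 pm
Compton shift: Δλ = λ_C(1 - cos(125°)) = 3.8180 pm
Final wavelength: λ' = 9.9746 + 3.8180 = 13.7926 pm
Final photon energy: E' = hc/λ' = 89.8920 keV

Electron kinetic energy:
K_e = E - E' = 124.3000 - 89.8920 = 34.4080 keV

(Intermediate values are shown rounded; full precision is carried through to the final answer.)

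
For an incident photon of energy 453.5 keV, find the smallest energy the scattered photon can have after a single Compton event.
163.4261 keV (at θ = 180°)

The scattered photon has minimum energy when its wavelength is maximum, i.e., when the Compton shift Δλ = λ_C(1 − cos θ) is maximum. This occurs at θ = 180° (backscattering), giving Δλ_max = 2λ_C = 4.8526 pm.

Initial wavelength: λ₀ = hc/E₀ = 2.7339 pm
Maximum final wavelength: λ'_max = λ₀ + 2λ_C = 2.7339 + 4.8526 = 7.5866 pm
Minimum final energy: E'_min = hc/λ'_max = 163.4261 keV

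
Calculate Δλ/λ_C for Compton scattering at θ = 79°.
0.8092 λ_C

The Compton shift formula is:
Δλ = λ_C(1 - cos θ)

Dividing both sides by λ_C:
Δλ/λ_C = 1 - cos θ

For θ = 79°:
Δλ/λ_C = 1 - cos(79°)
Δλ/λ_C = 1 - 0.1908
Δλ/λ_C = 0.8092

This means the shift is 0.8092 × λ_C = 1.9633 pm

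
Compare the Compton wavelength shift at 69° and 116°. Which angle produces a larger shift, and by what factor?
116° produces the larger shift by a factor of 2.242

Calculate both shifts using Δλ = λ_C(1 - cos θ):

For θ₁ = 69°:
Δλ₁ = 2.4263 × (1 - cos(69°))
Δλ₁ = 2.4263 × 0.6416
Δλ₁ = 1.5568 pm

For θ₂ = 116°:
Δλ₂ = 2.4263 × (1 - cos(116°))
Δλ₂ = 2.4263 × 1.4384
Δλ₂ = 3.4899 pm

The 116° angle produces the larger shift.
Ratio: 3.4899/1.5568 = 2.242

(Intermediate values are shown rounded; full precision is carried through to the final answer.)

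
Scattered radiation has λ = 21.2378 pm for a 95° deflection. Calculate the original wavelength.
18.6000 pm

From λ' = λ + Δλ, we have λ = λ' - Δλ

First calculate the Compton shift:
Δλ = λ_C(1 - cos θ)
Δλ = 2.4263 × (1 - cos(95°))
Δλ = 2.4263 × 1.0872
Δλ = 2.6378 pm

Initial wavelength:
λ = λ' - Δλ
λ = 21.2378 - 2.6378
λ = 18.6000 pm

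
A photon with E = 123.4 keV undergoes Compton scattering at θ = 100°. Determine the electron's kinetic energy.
27.2508 keV

By energy conservation: K_e = E_initial - E_final

First find the scattered photon energy:
Initial wavelength: λ = hc/E = 10.0473 pm
Compton shift: Δλ = λ_C(1 - cos(100°)) = 2.8476 pm
Final wavelength: λ' = 10.0473 + 2.8476 = 12.8950 pm
Final photon energy: E' = hc/λ' = 96.1492 keV

Electron kinetic energy:
K_e = E - E' = 123.4000 - 96.1492 = 27.2508 keV

(Intermediate values are shown rounded; full precision is carried through to the final answer.)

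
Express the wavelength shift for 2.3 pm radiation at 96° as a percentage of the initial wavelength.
116.5186%

Calculate the Compton shift:
Δλ = λ_C(1 - cos(96°))
Δλ = 2.4263 × (1 - cos(96°))
Δλ = 2.4263 × 1.1045
Δλ = 2.6799 pm

Percentage change:
(Δλ/λ₀) × 100 = (2.6799/2.3) × 100
= 116.5186%

(Intermediate values are shown rounded; full precision is carried through to the final answer.)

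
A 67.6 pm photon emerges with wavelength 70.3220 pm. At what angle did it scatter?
97.00°

First find the wavelength shift:
Δλ = λ' - λ = 70.3220 - 67.6 = 2.7220 pm

Using Δλ = λ_C(1 - cos θ), with λ_C = h/(m_e·c) ≈ 2.42631024 pm:
cos θ = 1 - Δλ/λ_C
cos θ = 1 - 2.7220/2.42631024
cos θ = -0.121868

θ = arccos(-0.121868)
θ = 97.00°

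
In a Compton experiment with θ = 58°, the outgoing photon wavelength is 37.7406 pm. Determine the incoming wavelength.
36.6000 pm

From λ' = λ + Δλ, we have λ = λ' - Δλ

First calculate the Compton shift:
Δλ = λ_C(1 - cos θ)
Δλ = 2.4263 × (1 - cos(58°))
Δλ = 2.4263 × 0.4701
Δλ = 1.1406 pm

Initial wavelength:
λ = λ' - Δλ
λ = 37.7406 - 1.1406
λ = 36.6000 pm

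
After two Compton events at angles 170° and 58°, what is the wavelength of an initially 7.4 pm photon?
13.3563 pm

Apply Compton shift twice:

First scattering at θ₁ = 170°:
Δλ₁ = λ_C(1 - cos(170°))
Δλ₁ = 2.4263 × 1.9848
Δλ₁ = 4.8158 pm

After first scattering:
λ₁ = 7.4 + 4.8158 = 12.2158 pm

Second scattering at θ₂ = 58°:
Δλ₂ = λ_C(1 - cos(58°))
Δλ₂ = 2.4263 × 0.4701
Δλ₂ = 1.1406 pm

Final wavelength:
λ₂ = 12.2158 + 1.1406 = 13.3563 pm

Total shift: Δλ_total = 4.8158 + 1.1406 = 5.9563 pm

(Intermediate values are shown rounded; full precision is carried through to the final answer.)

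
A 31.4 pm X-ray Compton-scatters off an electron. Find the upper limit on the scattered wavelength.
36.2526 pm (at θ = 180°)

The Compton shift is Δλ = λ_C(1 − cos θ).

Since cos θ ranges from −1 to 1, the factor (1 − cos θ) ranges from 0 to 2; the maximum shift occurs at θ = 180° (backscattering):
Δλ_max = 2λ_C = 2 × 2.4263 pm = 4.8526 pm

Maximum scattered wavelength:
λ'_max = λ₀ + Δλ_max = 31.4 + 4.8526 = 36.2526 pm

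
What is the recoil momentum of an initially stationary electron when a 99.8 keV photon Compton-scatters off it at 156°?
9.0198e-23 kg·m/s

The electron is initially at rest, so by conservation of momentum:
p⃗_e = p⃗₀ − p⃗'  (incident photon momentum minus scattered photon momentum)

Photon momentum magnitudes (p = h/λ = E/c):
λ₀ = hc/E₀ = 12.4233 pm → p₀ = h/λ₀ = 5.3336e-23 kg·m/s
Δλ = λ_C(1 − cos 156°) = 4.6429 pm
λ' = 17.0661 pm → p' = h/λ' = 3.8826e-23 kg·m/s

The scattered photon makes angle θ = 156° with the incident direction, so by the law of cosines:
|p⃗_e|² = p₀² + p'² − 2p₀p'cos θ
|p⃗_e|² = (5.3336e-23)² + (3.8826e-23)² − 2·5.3336e-23·3.8826e-23·cos(156°)
|p⃗_e| = 9.0198e-23 kg·m/s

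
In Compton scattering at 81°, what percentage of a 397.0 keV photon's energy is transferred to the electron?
0.3959 (or 39.59%)

Calculate initial and final photon energies:

Initial: E₀ = 397.0 keV → λ₀ = 3.1230 pm
Compton shift: Δλ = 2.0468 pm
Final wavelength: λ' = 5.1698 pm
Final energy: E' = 239.8249 keV

Fractional energy loss:
(E₀ - E')/E₀ = (397.0000 - 239.8249)/397.0000
= 157.1751/397.0000
= 0.3959
= 39.59%

(Intermediate values are shown rounded; full precision is carried through to the final answer.)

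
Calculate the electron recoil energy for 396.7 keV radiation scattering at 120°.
213.4230 keV

By energy conservation: K_e = E_initial - E_final

First find the scattered photon energy:
Initial wavelength: λ = hc/E = 3.1254 pm
Compton shift: Δλ = λ_C(1 - cos(120°)) = 3.6395 pm
Final wavelength: λ' = 3.1254 + 3.6395 = 6.7649 pm
Final photon energy: E' = hc/λ' = 183.2770 keV

Electron kinetic energy:
K_e = E - E' = 396.7000 - 183.2770 = 213.4230 keV

(Intermediate values are shown rounded; full precision is carried through to the final answer.)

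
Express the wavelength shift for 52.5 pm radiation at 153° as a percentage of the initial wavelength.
8.7394%

Calculate the Compton shift:
Δλ = λ_C(1 - cos(153°))
Δλ = 2.4263 × (1 - cos(153°))
Δλ = 2.4263 × 1.8910
Δλ = 4.5882 pm

Percentage change:
(Δλ/λ₀) × 100 = (4.5882/52.5) × 100
= 8.7394%

(Intermediate values are shown rounded; full precision is carried through to the final answer.)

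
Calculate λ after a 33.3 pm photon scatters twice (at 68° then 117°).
38.3452 pm

Apply Compton shift twice:

First scattering at θ₁ = 68°:
Δλ₁ = λ_C(1 - cos(68°))
Δλ₁ = 2.4263 × 0.6254
Δλ₁ = 1.5174 pm

After first scattering:
λ₁ = 33.3 + 1.5174 = 34.8174 pm

Second scattering at θ₂ = 117°:
Δλ₂ = λ_C(1 - cos(117°))
Δλ₂ = 2.4263 × 1.4540
Δλ₂ = 3.5278 pm

Final wavelength:
λ₂ = 34.8174 + 3.5278 = 38.3452 pm

Total shift: Δλ_total = 1.5174 + 3.5278 = 5.0452 pm

(Intermediate values are shown rounded; full precision is carried through to the final answer.)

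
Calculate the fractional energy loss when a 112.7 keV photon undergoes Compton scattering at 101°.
0.2080 (or 20.80%)

Calculate initial and final photon energies:

Initial: E₀ = 112.7 keV → λ₀ = 11.0013 pm
Compton shift: Δλ = 2.8893 pm
Final wavelength: λ' = 13.8905 pm
Final energy: E' = 89.2581 keV

Fractional energy loss:
(E₀ - E')/E₀ = (112.7000 - 89.2581)/112.7000
= 23.4419/112.7000
= 0.2080
= 20.80%

(Intermediate values are shown rounded; full precision is carried through to the final answer.)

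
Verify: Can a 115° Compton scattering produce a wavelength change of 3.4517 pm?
Yes, consistent

Calculate the expected shift for θ = 115°:

Δλ_expected = λ_C(1 - cos(115°))
Δλ_expected = 2.4263 × (1 - cos(115°))
Δλ_expected = 2.4263 × 1.4226
Δλ_expected = 3.4517 pm

Given shift: 3.4517 pm
Expected shift: 3.4517 pm
Difference: 0.0000 pm

The values match. This is consistent with Compton scattering at the stated angle.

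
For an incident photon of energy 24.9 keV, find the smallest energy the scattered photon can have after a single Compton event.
22.6888 keV (at θ = 180°)

The scattered photon has minimum energy when its wavelength is maximum, i.e., when the Compton shift Δλ = λ_C(1 − cos θ) is maximum. This occurs at θ = 180° (backscattering), giving Δλ_max = 2λ_C = 4.8526 pm.

Initial wavelength: λ₀ = hc/E₀ = 49.7929 pm
Maximum final wavelength: λ'_max = λ₀ + 2λ_C = 49.7929 + 4.8526 = 54.6455 pm
Minimum final energy: E'_min = hc/λ'_max = 22.6888 keV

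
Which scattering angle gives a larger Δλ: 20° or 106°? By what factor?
106° produces the larger shift by a factor of 21.152

Calculate both shifts using Δλ = λ_C(1 - cos θ):

For θ₁ = 20°:
Δλ₁ = 2.4263 × (1 - cos(20°))
Δλ₁ = 2.4263 × 0.0603
Δλ₁ = 0.1463 pm

For θ₂ = 106°:
Δλ₂ = 2.4263 × (1 - cos(106°))
Δλ₂ = 2.4263 × 1.2756
Δλ₂ = 3.0951 pm

The 106° angle produces the larger shift.
Ratio: 3.0951/0.1463 = 21.152

(Intermediate values are shown rounded; full precision is carried through to the final answer.)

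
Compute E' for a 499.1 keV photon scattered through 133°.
188.8505 keV

First convert energy to wavelength:
λ = hc/E, with hc ≈ 1239.842 keV·pm (i.e. 1239.842 eV·nm)

For E = 499.1 keV = 499100 eV:
λ = 1239.842 keV·pm / 499.1 keV
λ = 2.4842 pm

Calculate the Compton shift:
Δλ = λ_C(1 - cos(133°)) = 2.4263 × 1.6820
Δλ = 4.0810 pm

Final wavelength:
λ' = 2.4842 + 4.0810 = 6.5652 pm

Final energy:
E' = hc/λ' = 1239.842 / 6.5652 = 188.8505 keV

(Intermediate values are shown rounded; full precision is carried through to the final answer.)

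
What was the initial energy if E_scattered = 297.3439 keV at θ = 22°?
310.5000 keV

Convert final energy to wavelength (hc ≈ 1239.842 keV·pm):
λ' = hc/E' = 1239.842 / 297.3439 = 4.1697 pm

Calculate the Compton shift:
Δλ = λ_C(1 - cos(22°))
Δλ = 2.4263 × (1 - cos(22°))
Δλ = 0.1767 pm

Initial wavelength:
λ = λ' - Δλ = 4.1697 - 0.1767 = 3.9930 pm

Initial energy:
E = hc/λ = 1239.842 / 3.9930 = 310.5000 keV

(Intermediate values are shown rounded; full precision is carried through to the final answer.)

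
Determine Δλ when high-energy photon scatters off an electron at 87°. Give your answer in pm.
2.2993 pm

Using the Compton scattering formula:
Δλ = λ_C(1 - cos θ)

where λ_C = h/(m_e·c) ≈ 2.4263 pm is the Compton wavelength of an electron.

For θ = 87°:
cos(87°) = 0.0523
1 - cos(87°) = 0.9477

Δλ = 2.4263 × 0.9477
Δλ = 2.2993 pm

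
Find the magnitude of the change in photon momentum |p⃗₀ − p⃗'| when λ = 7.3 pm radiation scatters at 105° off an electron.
1.2386e-22 kg·m/s

Photon momentum magnitude is p = h/λ.

Initial momentum:
p₀ = h/λ = 6.6261e-34/7.3000e-12 = 9.0768e-23 kg·m/s

After scattering:
λ' = λ + Δλ = 7.3 + 3.0543 = 10.3543 pm
p' = h/λ' = 6.6261e-34/1.0354e-11 = 6.3994e-23 kg·m/s

Momentum is a vector; the scattered photon's direction makes angle θ = 105° with the incident direction. The magnitude of the vector change Δp⃗ = p⃗₀ − p⃗' is found from the law of cosines:
|Δp⃗|² = p₀² + p'² − 2p₀p'cos θ
|Δp⃗|² = (9.0768e-23)² + (6.3994e-23)² − 2·9.0768e-23·6.3994e-23·cos(105°)
|Δp⃗| = 1.2386e-22 kg·m/s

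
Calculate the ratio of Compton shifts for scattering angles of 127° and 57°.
127° produces the larger shift by a factor of 3.518

Calculate both shifts using Δλ = λ_C(1 - cos θ):

For θ₁ = 57°:
Δλ₁ = 2.4263 × (1 - cos(57°))
Δλ₁ = 2.4263 × 0.4554
Δλ₁ = 1.1048 pm

For θ₂ = 127°:
Δλ₂ = 2.4263 × (1 - cos(127°))
Δλ₂ = 2.4263 × 1.6018
Δλ₂ = 3.8865 pm

The 127° angle produces the larger shift.
Ratio: 3.8865/1.1048 = 3.518

(Intermediate values are shown rounded; full precision is carried through to the final answer.)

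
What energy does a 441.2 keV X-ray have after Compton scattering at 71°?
278.8330 keV

First convert energy to wavelength:
λ = hc/E, with hc ≈ 1239.842 keV·pm (i.e. 1239.842 eV·nm)

For E = 441.2 keV = 441200 eV:
λ = 1239.842 keV·pm / 441.2 keV
λ = 2.8102 pm

Calculate the Compton shift:
Δλ = λ_C(1 - cos(71°)) = 2.4263 × 0.6744
Δλ = 1.6364 pm

Final wavelength:
λ' = 2.8102 + 1.6364 = 4.4465 pm

Final energy:
E' = hc/λ' = 1239.842 / 4.4465 = 278.8330 keV

(Intermediate values are shown rounded; full precision is carried through to the final answer.)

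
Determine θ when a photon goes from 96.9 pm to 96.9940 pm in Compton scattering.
16.00°

First find the wavelength shift:
Δλ = λ' - λ = 96.9940 - 96.9 = 0.0940 pm

Using Δλ = λ_C(1 - cos θ), with λ_C = h/(m_e·c) ≈ 2.42631024 pm:
cos θ = 1 - Δλ/λ_C
cos θ = 1 - 0.0940/2.42631024
cos θ = 0.961258

θ = arccos(0.961258)
θ = 16.00°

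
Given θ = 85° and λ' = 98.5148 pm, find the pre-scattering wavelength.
96.3000 pm

From λ' = λ + Δλ, we have λ = λ' - Δλ

First calculate the Compton shift:
Δλ = λ_C(1 - cos θ)
Δλ = 2.4263 × (1 - cos(85°))
Δλ = 2.4263 × 0.9128
Δλ = 2.2148 pm

Initial wavelength:
λ = λ' - Δλ
λ = 98.5148 - 2.2148
λ = 96.3000 pm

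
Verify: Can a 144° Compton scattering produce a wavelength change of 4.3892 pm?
Yes, consistent

Calculate the expected shift for θ = 144°:

Δλ_expected = λ_C(1 - cos(144°))
Δλ_expected = 2.4263 × (1 - cos(144°))
Δλ_expected = 2.4263 × 1.8090
Δλ_expected = 4.3892 pm

Given shift: 4.3892 pm
Expected shift: 4.3892 pm
Difference: 0.0000 pm

The values match. This is consistent with Compton scattering at the stated angle.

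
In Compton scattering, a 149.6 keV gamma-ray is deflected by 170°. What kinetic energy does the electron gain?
54.9807 keV

By energy conservation: K_e = E_initial - E_final

First find the scattered photon energy:
Initial wavelength: λ = hc/E = 8.2877 pm
Compton shift: Δλ = λ_C(1 - cos(170°)) = 4.8158 pm
Final wavelength: λ' = 8.2877 + 4.8158 = 13.1035 pm
Final photon energy: E' = hc/λ' = 94.6193 keV

Electron kinetic energy:
K_e = E - E' = 149.6000 - 94.6193 = 54.9807 keV

(Intermediate values are shown rounded; full precision is carried through to the final answer.)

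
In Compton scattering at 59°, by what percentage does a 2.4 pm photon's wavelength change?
49.0278%

Calculate the Compton shift:
Δλ = λ_C(1 - cos(59°))
Δλ = 2.4263 × (1 - cos(59°))
Δλ = 2.4263 × 0.4850
Δλ = 1.1767 pm

Percentage change:
(Δλ/λ₀) × 100 = (1.1767/2.4) × 100
= 49.0278%

(Intermediate values are shown rounded; full precision is carried through to the final answer.)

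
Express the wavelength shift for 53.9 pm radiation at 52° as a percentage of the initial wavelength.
1.7301%

Calculate the Compton shift:
Δλ = λ_C(1 - cos(52°))
Δλ = 2.4263 × (1 - cos(52°))
Δλ = 2.4263 × 0.3843
Δλ = 0.9325 pm

Percentage change:
(Δλ/λ₀) × 100 = (0.9325/53.9) × 100
= 1.7301%

(Intermediate values are shown rounded; full precision is carried through to the final answer.)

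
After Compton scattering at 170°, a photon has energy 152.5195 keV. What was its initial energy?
374.2001 keV

Convert final energy to wavelength (hc ≈ 1239.842 keV·pm):
λ' = hc/E' = 1239.842 / 152.5195 = 8.1291 pm

Calculate the Compton shift:
Δλ = λ_C(1 - cos(170°))
Δλ = 2.4263 × (1 - cos(170°))
Δλ = 4.8158 pm

Initial wavelength:
λ = λ' - Δλ = 8.1291 - 4.8158 = 3.3133 pm

Initial energy:
E = hc/λ = 1239.842 / 3.3133 = 374.2001 keV

(Intermediate values are shown rounded; full precision is carried through to the final answer.)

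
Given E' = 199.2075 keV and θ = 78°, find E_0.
288.2000 keV

Convert final energy to wavelength (hc ≈ 1239.842 keV·pm):
λ' = hc/E' = 1239.842 / 199.2075 = 6.2239 pm

Calculate the Compton shift:
Δλ = λ_C(1 - cos(78°))
Δλ = 2.4263 × (1 - cos(78°))
Δλ = 1.9219 pm

Initial wavelength:
λ = λ' - Δλ = 6.2239 - 1.9219 = 4.3020 pm

Initial energy:
E = hc/λ = 1239.842 / 4.3020 = 288.2000 keV

(Intermediate values are shown rounded; full precision is carried through to the final answer.)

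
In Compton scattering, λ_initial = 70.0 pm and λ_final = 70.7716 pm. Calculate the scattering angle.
47.00°

First find the wavelength shift:
Δλ = λ' - λ = 70.7716 - 70.0 = 0.7716 pm

Using Δλ = λ_C(1 - cos θ), with λ_C = h/(m_e·c) ≈ 2.42631024 pm:
cos θ = 1 - Δλ/λ_C
cos θ = 1 - 0.7716/2.42631024
cos θ = 0.681986

θ = arccos(0.681986)
θ = 47.00°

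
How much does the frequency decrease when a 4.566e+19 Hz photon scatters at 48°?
4.975e+18 Hz (decrease)

Convert frequency to wavelength (c = 299792458 m/s):
λ₀ = c/f₀ = 299792458/4.566e+19 = 6.5657569e-12 m = 6.5658 pm

Calculate Compton shift:
Δλ = λ_C(1 - cos(48°)) = 0.8028 pm

Final wavelength:
λ' = λ₀ + Δλ = 6.5658 + 0.8028 = 7.3685 pm

Final frequency:
f' = c/λ' = 299792458/7.3685487e-12 = 4.0685415e+19 Hz

Frequency shift (decrease):
Δf = f₀ - f' = 4.566e+19 - 4.0685415e+19 = 4.975e+18 Hz

(Intermediate values are shown rounded; full precision is carried through to the final answer.)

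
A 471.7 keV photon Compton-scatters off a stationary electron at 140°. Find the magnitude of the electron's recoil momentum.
3.3129e-22 kg·m/s

The electron is initially at rest, so by conservation of momentum:
p⃗_e = p⃗₀ − p⃗'  (incident photon momentum minus scattered photon momentum)

Photon momentum magnitudes (p = h/λ = E/c):
λ₀ = hc/E₀ = 2.6285 pm → p₀ = h/λ₀ = 2.5209e-22 kg·m/s
Δλ = λ_C(1 − cos 140°) = 4.2850 pm
λ' = 6.9134 pm → p' = h/λ' = 9.5844e-23 kg·m/s

The scattered photon makes angle θ = 140° with the incident direction, so by the law of cosines:
|p⃗_e|² = p₀² + p'² − 2p₀p'cos θ
|p⃗_e|² = (2.5209e-22)² + (9.5844e-23)² − 2·2.5209e-22·9.5844e-23·cos(140°)
|p⃗_e| = 3.3129e-22 kg·m/s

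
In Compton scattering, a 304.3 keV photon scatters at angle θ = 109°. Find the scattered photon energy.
170.0593 keV

First convert energy to wavelength:
λ = hc/E, with hc ≈ 1239.842 keV·pm (i.e. 1239.842 eV·nm)

For E = 304.3 keV = 304300 eV:
λ = 1239.842 keV·pm / 304.3 keV
λ = 4.0744 pm

Calculate the Compton shift:
Δλ = λ_C(1 - cos(109°)) = 2.4263 × 1.3256
Δλ = 3.2162 pm

Final wavelength:
λ' = 4.0744 + 3.2162 = 7.2906 pm

Final energy:
E' = hc/λ' = 1239.842 / 7.2906 = 170.0593 keV

(Intermediate values are shown rounded; full precision is carried through to the final answer.)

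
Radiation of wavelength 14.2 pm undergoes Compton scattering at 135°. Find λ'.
18.3420 pm

Using the Compton formula: λ' = λ + λ_C(1 − cos θ)

For θ = 135°, cos θ = -√2/2 (exact) ≈ -0.7071, so:
1 − cos 135° = 1 − (-√2/2) ≈ 1.7071

Δλ = λ_C × 1.7071 = 2.4263 × 1.7071 = 4.1420 pm

λ' = 14.2 + 4.1420 = 18.3420 pm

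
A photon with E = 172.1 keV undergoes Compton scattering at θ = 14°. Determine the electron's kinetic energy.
1.7047 keV

By energy conservation: K_e = E_initial - E_final

First find the scattered photon energy:
Initial wavelength: λ = hc/E = 7.2042 pm
Compton shift: Δλ = λ_C(1 - cos(14°)) = 0.0721 pm
Final wavelength: λ' = 7.2042 + 0.0721 = 7.2763 pm
Final photon energy: E' = hc/λ' = 170.3953 keV

Electron kinetic energy:
K_e = E - E' = 172.1000 - 170.3953 = 1.7047 keV

(Intermediate values are shown rounded; full precision is carried through to the final answer.)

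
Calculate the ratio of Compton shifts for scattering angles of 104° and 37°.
104° produces the larger shift by a factor of 6.168

Calculate both shifts using Δλ = λ_C(1 - cos θ):

For θ₁ = 37°:
Δλ₁ = 2.4263 × (1 - cos(37°))
Δλ₁ = 2.4263 × 0.2014
Δλ₁ = 0.4886 pm

For θ₂ = 104°:
Δλ₂ = 2.4263 × (1 - cos(104°))
Δλ₂ = 2.4263 × 1.2419
Δλ₂ = 3.0133 pm

The 104° angle produces the larger shift.
Ratio: 3.0133/0.4886 = 6.168

(Intermediate values are shown rounded; full precision is carried through to the final answer.)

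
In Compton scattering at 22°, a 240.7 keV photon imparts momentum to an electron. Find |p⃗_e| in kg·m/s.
4.8457e-23 kg·m/s

The electron is initially at rest, so by conservation of momentum:
p⃗_e = p⃗₀ − p⃗'  (incident photon momentum minus scattered photon momentum)

Photon momentum magnitudes (p = h/λ = E/c):
λ₀ = hc/E₀ = 5.1510 pm → p₀ = h/λ₀ = 1.2864e-22 kg·m/s
Δλ = λ_C(1 − cos 22°) = 0.1767 pm
λ' = 5.3277 pm → p' = h/λ' = 1.2437e-22 kg·m/s

The scattered photon makes angle θ = 22° with the incident direction, so by the law of cosines:
|p⃗_e|² = p₀² + p'² − 2p₀p'cos θ
|p⃗_e|² = (1.2864e-22)² + (1.2437e-22)² − 2·1.2864e-22·1.2437e-22·cos(22°)
|p⃗_e| = 4.8457e-23 kg·m/s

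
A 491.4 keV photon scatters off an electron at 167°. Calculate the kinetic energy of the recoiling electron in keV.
321.8725 keV

By energy conservation: K_e = E_initial - E_final

First find the scattered photon energy:
Initial wavelength: λ = hc/E = 2.5231 pm
Compton shift: Δλ = λ_C(1 - cos(167°)) = 4.7904 pm
Final wavelength: λ' = 2.5231 + 4.7904 = 7.3135 pm
Final photon energy: E' = hc/λ' = 169.5275 keV

Electron kinetic energy:
K_e = E - E' = 491.4000 - 169.5275 = 321.8725 keV

(Intermediate values are shown rounded; full precision is carried through to the final answer.)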